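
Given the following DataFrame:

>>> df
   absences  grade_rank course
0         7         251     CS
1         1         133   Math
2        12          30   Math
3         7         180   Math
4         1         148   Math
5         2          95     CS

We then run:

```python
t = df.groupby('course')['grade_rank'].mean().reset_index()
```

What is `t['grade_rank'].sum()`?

295.75

group by course, mean of grade_rank:
course
CS      173.00
Math    122.75
Name: grade_rank, dtype: float64
reset_index():
  course  grade_rank
0     CS      173.00
1   Math      122.75
The sum of column 'grade_rank' is 295.75.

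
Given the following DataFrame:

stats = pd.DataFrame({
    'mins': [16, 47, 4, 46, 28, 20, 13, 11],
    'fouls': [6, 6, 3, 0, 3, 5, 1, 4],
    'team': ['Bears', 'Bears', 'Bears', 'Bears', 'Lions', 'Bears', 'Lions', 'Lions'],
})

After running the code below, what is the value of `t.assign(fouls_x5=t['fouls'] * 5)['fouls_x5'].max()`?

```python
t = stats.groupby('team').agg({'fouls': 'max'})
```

group by team, max of fouls:
       fouls
team        
Bears      6
Lions      4
add column fouls_x5 = t['fouls'] * 5:
       fouls  fouls_x5
team                  
Bears      6        30
Lions      4        20

30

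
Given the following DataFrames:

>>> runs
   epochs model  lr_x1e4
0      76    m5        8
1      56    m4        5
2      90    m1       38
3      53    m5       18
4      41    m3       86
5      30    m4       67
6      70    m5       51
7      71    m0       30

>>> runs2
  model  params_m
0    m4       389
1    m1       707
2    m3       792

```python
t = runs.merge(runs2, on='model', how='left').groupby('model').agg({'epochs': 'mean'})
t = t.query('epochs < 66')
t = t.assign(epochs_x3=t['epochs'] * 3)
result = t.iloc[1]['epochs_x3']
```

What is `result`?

merge on 'model' (how='left') → 8 rows:
   epochs model  lr_x1e4  params_m
0      76    m5        8       NaN
1      56    m4        5     389.0
2      90    m1       38     707.0
3      53    m5       18       NaN
4      41    m3       86     792.0
5      30    m4       67     389.0
6      70    m5       51       NaN
7      71    m0       30       NaN
group by model, mean of epochs:
          epochs
model           
m0     71.000000
m1     90.000000
m3     41.000000
m4     43.000000
m5     66.333333
filter rows where epochs < 66:
       epochs
model        
m3       41.0
m4       43.0
add column epochs_x3 = t['epochs'] * 3:
       epochs  epochs_x3
model                   
m3       41.0      123.0
m4       43.0      129.0
Hence 129.0.

129.0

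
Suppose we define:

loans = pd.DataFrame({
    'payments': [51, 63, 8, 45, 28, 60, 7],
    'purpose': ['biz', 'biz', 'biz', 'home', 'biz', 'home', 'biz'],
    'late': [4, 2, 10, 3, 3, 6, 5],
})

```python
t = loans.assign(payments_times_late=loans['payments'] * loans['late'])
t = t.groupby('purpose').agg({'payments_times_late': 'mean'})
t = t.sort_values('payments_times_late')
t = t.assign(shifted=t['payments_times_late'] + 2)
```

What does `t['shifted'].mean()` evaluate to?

178.65

add column payments_times_late = loans['payments'] * loans['late']:
   payments purpose  late  payments_times_late
0        51     biz     4                  204
1        63     biz     2                  126
2         8     biz    10                   80
3        45    home     3                  135
4        28     biz     3                   84
5        60    home     6                  360
6         7     biz     5                   35
group by purpose, mean of payments_times_late:
         payments_times_late
purpose                     
biz                    105.8
home                   247.5
sort by payments_times_late:
         payments_times_late
purpose                     
biz                    105.8
home                   247.5
add column shifted = t['payments_times_late'] + 2:
         payments_times_late  shifted
purpose                              
biz                    105.8    107.8
home                   247.5    249.5
Reading off the mean of column 'shifted', we get 178.65.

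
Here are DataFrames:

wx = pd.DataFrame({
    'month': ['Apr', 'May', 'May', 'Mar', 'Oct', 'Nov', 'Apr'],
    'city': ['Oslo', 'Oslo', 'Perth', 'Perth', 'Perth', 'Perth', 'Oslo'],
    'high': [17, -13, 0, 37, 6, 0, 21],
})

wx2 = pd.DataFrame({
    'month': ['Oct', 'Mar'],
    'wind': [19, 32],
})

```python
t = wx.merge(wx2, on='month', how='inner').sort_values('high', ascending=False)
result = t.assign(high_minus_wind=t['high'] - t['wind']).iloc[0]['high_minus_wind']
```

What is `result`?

5

merge on 'month' (how='inner') → 2 rows:
  month   city  high  wind
0   Mar  Perth    37    32
1   Oct  Perth     6    19
sort by high descending:
  month   city  high  wind
0   Mar  Perth    37    32
1   Oct  Perth     6    19
add column high_minus_wind = t['high'] - t['wind']:
  month   city  high  wind  high_minus_wind
0   Mar  Perth    37    32                5
1   Oct  Perth     6    19              -13
Reading off the value at position 0, column 'high_minus_wind', we get 5.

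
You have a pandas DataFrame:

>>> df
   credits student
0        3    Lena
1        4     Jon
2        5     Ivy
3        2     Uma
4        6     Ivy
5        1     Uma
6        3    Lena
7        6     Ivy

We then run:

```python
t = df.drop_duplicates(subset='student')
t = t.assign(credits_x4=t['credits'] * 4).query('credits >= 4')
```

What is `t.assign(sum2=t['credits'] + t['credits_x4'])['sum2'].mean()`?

22.5

drop duplicate student (keep=first):
   credits student
0        3    Lena
1        4     Jon
2        5     Ivy
3        2     Uma
add column credits_x4 = t['credits'] * 4:
   credits student  credits_x4
0        3    Lena          12
1        4     Jon          16
2        5     Ivy          20
3        2     Uma           8
filter rows where credits >= 4:
   credits student  credits_x4
1        4     Jon          16
2        5     Ivy          20
add column sum2 = t['credits'] + t['credits_x4']:
   credits student  credits_x4  sum2
1        4     Jon          16    20
2        5     Ivy          20    25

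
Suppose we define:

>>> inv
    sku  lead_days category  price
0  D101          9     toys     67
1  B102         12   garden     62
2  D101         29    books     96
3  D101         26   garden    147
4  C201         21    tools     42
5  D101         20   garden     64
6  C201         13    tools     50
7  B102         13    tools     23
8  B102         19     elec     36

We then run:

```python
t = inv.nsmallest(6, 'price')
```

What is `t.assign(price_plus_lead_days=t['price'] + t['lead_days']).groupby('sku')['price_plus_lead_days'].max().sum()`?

take 6 rows with smallest price:
    sku  lead_days category  price
7  B102         13    tools     23
8  B102         19     elec     36
4  C201         21    tools     42
6  C201         13    tools     50
1  B102         12   garden     62
5  D101         20   garden     64
add column price_plus_lead_days = t['price'] + t['lead_days']:
    sku  lead_days category  price  price_plus_lead_days
7  B102         13    tools     23                    36
8  B102         19     elec     36                    55
4  C201         21    tools     42                    63
6  C201         13    tools     50                    63
1  B102         12   garden     62                    74
5  D101         20   garden     64                    84
group by sku, max of price_plus_lead_days:
sku
B102    74
C201    63
D101    84
Name: price_plus_lead_days, dtype: int64

221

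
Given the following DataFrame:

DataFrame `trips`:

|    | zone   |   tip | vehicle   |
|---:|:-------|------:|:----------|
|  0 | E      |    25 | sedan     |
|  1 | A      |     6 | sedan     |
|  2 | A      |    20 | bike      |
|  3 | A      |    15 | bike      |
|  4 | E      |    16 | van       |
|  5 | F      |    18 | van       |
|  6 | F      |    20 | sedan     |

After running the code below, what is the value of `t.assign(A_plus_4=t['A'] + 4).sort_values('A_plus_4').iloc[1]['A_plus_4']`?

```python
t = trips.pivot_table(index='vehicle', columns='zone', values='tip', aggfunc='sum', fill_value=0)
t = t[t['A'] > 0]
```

39

pivot: rows=vehicle, cols=zone, sum(tip):
zone      A   E   F
vehicle            
bike     35   0   0
sedan     6  25  20
van       0  16  18
filter rows where A > 0:
zone      A   E   F
vehicle            
bike     35   0   0
sedan     6  25  20
add column A_plus_4 = t['A'] + 4:
zone      A   E   F  A_plus_4
vehicle                      
bike     35   0   0        39
sedan     6  25  20        10
sort by A_plus_4:
zone      A   E   F  A_plus_4
vehicle                      
sedan     6  25  20        10
bike     35   0   0        39
value at position 1, column 'A_plus_4' → 39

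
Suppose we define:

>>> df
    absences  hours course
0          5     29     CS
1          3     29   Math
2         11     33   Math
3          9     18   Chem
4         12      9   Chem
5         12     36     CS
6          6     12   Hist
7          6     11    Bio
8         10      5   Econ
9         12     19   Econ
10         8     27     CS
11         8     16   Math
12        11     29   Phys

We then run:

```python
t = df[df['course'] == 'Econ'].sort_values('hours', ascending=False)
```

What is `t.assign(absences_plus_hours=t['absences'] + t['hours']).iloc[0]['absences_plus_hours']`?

filter rows where course == 'Econ':
   absences  hours course
8        10      5   Econ
9        12     19   Econ
sort by hours descending:
   absences  hours course
9        12     19   Econ
8        10      5   Econ
add column absences_plus_hours = t['absences'] + t['hours']:
   absences  hours course  absences_plus_hours
9        12     19   Econ                   31
8        10      5   Econ                   15
Reading off the value at position 0, column 'absences_plus_hours', we get 31.

31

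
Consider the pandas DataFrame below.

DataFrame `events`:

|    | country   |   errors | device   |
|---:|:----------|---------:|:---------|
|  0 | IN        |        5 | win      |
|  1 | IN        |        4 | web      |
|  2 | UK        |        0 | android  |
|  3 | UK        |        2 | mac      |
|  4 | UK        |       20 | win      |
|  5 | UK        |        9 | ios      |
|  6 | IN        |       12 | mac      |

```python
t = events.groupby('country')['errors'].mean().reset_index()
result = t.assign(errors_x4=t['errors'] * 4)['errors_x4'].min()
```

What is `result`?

28.0

group by country, mean of errors:
country
IN    7.00
UK    7.75
Name: errors, dtype: float64
reset_index():
  country  errors
0      IN    7.00
1      UK    7.75
add column errors_x4 = t['errors'] * 4:
  country  errors  errors_x4
0      IN    7.00       28.0
1      UK    7.75       31.0
So min() = 28.0.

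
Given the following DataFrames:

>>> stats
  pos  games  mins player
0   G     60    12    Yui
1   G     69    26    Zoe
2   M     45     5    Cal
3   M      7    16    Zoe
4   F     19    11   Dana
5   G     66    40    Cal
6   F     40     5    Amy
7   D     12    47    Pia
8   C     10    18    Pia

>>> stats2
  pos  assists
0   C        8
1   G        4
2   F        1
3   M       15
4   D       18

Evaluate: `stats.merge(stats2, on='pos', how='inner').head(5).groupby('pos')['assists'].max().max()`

merge on 'pos' (how='inner') → 9 rows:
  pos  games  mins player  assists
0   G     60    12    Yui        4
1   G     69    26    Zoe        4
2   M     45     5    Cal       15
3   M      7    16    Zoe       15
4   F     19    11   Dana        1
5   G     66    40    Cal        4
6   F     40     5    Amy        1
7   D     12    47    Pia       18
8   C     10    18    Pia        8
take first 5 rows:
  pos  games  mins player  assists
0   G     60    12    Yui        4
1   G     69    26    Zoe        4
2   M     45     5    Cal       15
3   M      7    16    Zoe       15
4   F     19    11   Dana        1
group by pos, max of assists:
pos
F     1
G     4
M    15
Name: assists, dtype: int64

15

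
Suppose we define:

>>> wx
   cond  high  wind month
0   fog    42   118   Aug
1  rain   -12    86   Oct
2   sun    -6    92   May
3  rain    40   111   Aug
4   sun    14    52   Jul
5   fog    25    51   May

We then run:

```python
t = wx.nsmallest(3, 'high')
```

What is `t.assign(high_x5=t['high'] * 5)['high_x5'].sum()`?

take 3 rows with smallest high:
   cond  high  wind month
1  rain   -12    86   Oct
2   sun    -6    92   May
4   sun    14    52   Jul
add column high_x5 = t['high'] * 5:
   cond  high  wind month  high_x5
1  rain   -12    86   Oct      -60
2   sun    -6    92   May      -30
4   sun    14    52   Jul       70
The sum of column 'high_x5' is -20.

-20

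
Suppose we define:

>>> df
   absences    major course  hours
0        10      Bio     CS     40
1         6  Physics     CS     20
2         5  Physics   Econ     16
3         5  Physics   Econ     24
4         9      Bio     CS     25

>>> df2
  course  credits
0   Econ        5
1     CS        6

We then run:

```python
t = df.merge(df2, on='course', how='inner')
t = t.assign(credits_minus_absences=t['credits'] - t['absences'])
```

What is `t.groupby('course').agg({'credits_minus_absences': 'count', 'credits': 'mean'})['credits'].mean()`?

5.5

merge on 'course' (how='inner') → 5 rows:
   absences    major course  hours  credits
0        10      Bio     CS     40        6
1         6  Physics     CS     20        6
2         5  Physics   Econ     16        5
3         5  Physics   Econ     24        5
4         9      Bio     CS     25        6
add column credits_minus_absences = t['credits'] - t['absences']:
   absences    major course  hours  credits  credits_minus_absences
0        10      Bio     CS     40        6                      -4
1         6  Physics     CS     20        6                       0
2         5  Physics   Econ     16        5                       0
3         5  Physics   Econ     24        5                       0
4         9      Bio     CS     25        6                      -3
group by course: count(credits_minus_absences), mean(credits):
        credits_minus_absences  credits
course                                 
CS                           3      6.0
Econ                         2      5.0
Finally, mean of column 'credits' = 5.5.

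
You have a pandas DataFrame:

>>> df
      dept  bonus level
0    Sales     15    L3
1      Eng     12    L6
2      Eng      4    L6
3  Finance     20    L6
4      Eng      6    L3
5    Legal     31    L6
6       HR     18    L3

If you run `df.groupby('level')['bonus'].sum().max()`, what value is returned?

group by level, sum of bonus:
level
L3    39
L6    67
Name: bonus, dtype: int64
Then the max of the resulting series: 67

67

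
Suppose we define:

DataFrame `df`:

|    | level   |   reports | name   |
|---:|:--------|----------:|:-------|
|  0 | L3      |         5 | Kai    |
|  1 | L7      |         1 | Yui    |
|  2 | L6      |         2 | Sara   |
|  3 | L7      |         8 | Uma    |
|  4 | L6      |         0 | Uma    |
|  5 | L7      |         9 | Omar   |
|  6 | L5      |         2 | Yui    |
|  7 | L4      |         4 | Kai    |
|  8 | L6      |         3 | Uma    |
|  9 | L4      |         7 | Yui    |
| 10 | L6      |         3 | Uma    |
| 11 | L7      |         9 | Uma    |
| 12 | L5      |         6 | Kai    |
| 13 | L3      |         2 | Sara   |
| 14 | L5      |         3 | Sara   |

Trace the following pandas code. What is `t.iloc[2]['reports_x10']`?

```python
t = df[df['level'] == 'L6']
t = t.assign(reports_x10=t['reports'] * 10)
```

filter rows where level == 'L6':
   level  reports  name
2     L6        2  Sara
4     L6        0   Uma
8     L6        3   Uma
10    L6        3   Uma
add column reports_x10 = t['reports'] * 10:
   level  reports  name  reports_x10
2     L6        2  Sara           20
4     L6        0   Uma            0
8     L6        3   Uma           30
10    L6        3   Uma           30
Hence 30.

30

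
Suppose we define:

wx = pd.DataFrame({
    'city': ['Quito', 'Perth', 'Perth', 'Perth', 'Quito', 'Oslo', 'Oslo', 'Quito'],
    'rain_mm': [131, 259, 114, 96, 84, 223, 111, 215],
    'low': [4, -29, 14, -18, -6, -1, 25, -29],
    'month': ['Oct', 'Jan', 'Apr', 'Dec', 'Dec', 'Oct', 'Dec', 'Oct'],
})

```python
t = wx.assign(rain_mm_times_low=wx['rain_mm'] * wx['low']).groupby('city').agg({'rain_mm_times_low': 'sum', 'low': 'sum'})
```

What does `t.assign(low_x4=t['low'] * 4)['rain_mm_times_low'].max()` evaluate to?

2552

add column rain_mm_times_low = wx['rain_mm'] * wx['low']:
    city  rain_mm  low month  rain_mm_times_low
0  Quito      131    4   Oct                524
1  Perth      259  -29   Jan              -7511
2  Perth      114   14   Apr               1596
3  Perth       96  -18   Dec              -1728
4  Quito       84   -6   Dec               -504
5   Oslo      223   -1   Oct               -223
6   Oslo      111   25   Dec               2775
7  Quito      215  -29   Oct              -6235
group by city: sum(rain_mm_times_low), sum(low):
       rain_mm_times_low  low
city                         
Oslo                2552   24
Perth              -7643  -33
Quito              -6215  -31
add column low_x4 = t['low'] * 4:
       rain_mm_times_low  low  low_x4
city                                 
Oslo                2552   24      96
Perth              -7643  -33    -132
Quito              -6215  -31    -124
Then the max of column 'rain_mm_times_low': 2552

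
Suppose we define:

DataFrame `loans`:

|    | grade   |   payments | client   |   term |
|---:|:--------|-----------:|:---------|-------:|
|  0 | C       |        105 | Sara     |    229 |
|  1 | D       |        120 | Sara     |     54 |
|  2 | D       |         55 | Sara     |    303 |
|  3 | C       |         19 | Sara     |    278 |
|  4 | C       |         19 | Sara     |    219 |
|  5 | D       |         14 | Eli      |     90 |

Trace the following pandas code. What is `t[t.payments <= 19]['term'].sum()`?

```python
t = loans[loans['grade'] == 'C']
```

497

filter rows where grade == 'C':
  grade  payments client  term
0     C       105   Sara   229
3     C        19   Sara   278
4     C        19   Sara   219
filter rows where payments <= 19:
  grade  payments client  term
3     C        19   Sara   278
4     C        19   Sara   219
The sum of column 'term' is 497.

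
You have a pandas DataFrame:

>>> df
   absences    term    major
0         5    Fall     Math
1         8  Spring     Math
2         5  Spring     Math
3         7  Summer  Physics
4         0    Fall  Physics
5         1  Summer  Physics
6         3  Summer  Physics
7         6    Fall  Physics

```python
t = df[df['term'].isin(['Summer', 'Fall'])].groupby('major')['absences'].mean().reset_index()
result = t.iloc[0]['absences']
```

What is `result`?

5.0

filter rows where term in ['Summer', 'Fall']:
   absences    term    major
0         5    Fall     Math
3         7  Summer  Physics
4         0    Fall  Physics
5         1  Summer  Physics
6         3  Summer  Physics
7         6    Fall  Physics
group by major, mean of absences:
major
Math       5.0
Physics    3.4
Name: absences, dtype: float64
reset_index():
     major  absences
0     Math       5.0
1  Physics       3.4
Taking the value at position 0, column 'absences' gives 5.0.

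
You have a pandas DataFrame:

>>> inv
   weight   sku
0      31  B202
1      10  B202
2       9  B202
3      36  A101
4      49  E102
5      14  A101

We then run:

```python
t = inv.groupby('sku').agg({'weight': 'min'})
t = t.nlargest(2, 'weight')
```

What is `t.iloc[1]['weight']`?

14

group by sku, min of weight:
      weight
sku         
A101      14
B202       9
E102      49
take 2 rows with largest weight:
      weight
sku         
E102      49
A101      14
Reading off the value at position 1, column 'weight', we get 14.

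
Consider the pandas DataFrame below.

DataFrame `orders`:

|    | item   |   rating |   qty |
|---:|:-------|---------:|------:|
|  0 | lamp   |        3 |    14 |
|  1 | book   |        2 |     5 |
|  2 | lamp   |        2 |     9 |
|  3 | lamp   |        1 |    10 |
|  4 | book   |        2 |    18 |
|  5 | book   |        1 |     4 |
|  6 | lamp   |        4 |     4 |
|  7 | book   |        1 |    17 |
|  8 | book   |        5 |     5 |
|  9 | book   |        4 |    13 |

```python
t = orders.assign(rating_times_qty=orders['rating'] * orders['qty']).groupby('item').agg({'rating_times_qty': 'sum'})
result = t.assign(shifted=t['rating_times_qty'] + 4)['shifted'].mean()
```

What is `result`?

add column rating_times_qty = orders['rating'] * orders['qty']:
   item  rating  qty  rating_times_qty
0  lamp       3   14                42
1  book       2    5                10
2  lamp       2    9                18
3  lamp       1   10                10
4  book       2   18                36
5  book       1    4                 4
6  lamp       4    4                16
7  book       1   17                17
8  book       5    5                25
9  book       4   13                52
group by item, sum of rating_times_qty:
      rating_times_qty
item                  
book               144
lamp                86
add column shifted = t['rating_times_qty'] + 4:
      rating_times_qty  shifted
item                           
book               144      148
lamp                86       90
Finally, mean of column 'shifted' = 119.0.

119.0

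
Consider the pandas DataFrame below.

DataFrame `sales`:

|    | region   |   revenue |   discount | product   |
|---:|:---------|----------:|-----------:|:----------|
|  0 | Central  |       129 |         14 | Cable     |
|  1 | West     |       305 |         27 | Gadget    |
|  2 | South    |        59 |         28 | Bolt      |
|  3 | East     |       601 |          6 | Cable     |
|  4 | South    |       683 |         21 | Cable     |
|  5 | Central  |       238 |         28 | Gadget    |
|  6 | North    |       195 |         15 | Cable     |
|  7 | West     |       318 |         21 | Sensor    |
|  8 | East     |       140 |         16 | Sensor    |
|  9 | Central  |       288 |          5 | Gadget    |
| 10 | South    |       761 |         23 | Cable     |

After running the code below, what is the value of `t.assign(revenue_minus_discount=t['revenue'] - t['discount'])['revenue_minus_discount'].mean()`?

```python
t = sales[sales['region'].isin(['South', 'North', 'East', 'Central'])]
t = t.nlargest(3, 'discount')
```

filter rows where region in ['South', 'North', 'East', 'Central']:
     region  revenue  discount product
0   Central      129        14   Cable
2     South       59        28    Bolt
3      East      601         6   Cable
4     South      683        21   Cable
5   Central      238        28  Gadget
6     North      195        15   Cable
8      East      140        16  Sensor
9   Central      288         5  Gadget
10    South      761        23   Cable
take 3 rows with largest discount:
     region  revenue  discount product
2     South       59        28    Bolt
5   Central      238        28  Gadget
10    South      761        23   Cable
add column revenue_minus_discount = t['revenue'] - t['discount']:
     region  revenue  discount product  revenue_minus_discount
2     South       59        28    Bolt                      31
5   Central      238        28  Gadget                     210
10    South      761        23   Cable                     738
The mean of column 'revenue_minus_discount' is 326.333333333.

326.333333333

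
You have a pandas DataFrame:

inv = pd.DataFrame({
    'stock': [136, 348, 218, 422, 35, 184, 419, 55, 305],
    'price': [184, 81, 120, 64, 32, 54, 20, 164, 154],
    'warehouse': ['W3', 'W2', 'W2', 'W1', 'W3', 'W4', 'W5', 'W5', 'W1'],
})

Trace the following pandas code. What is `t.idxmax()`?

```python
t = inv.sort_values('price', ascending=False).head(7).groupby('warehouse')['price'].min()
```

sort by price descending:
   stock  price warehouse
0    136    184        W3
7     55    164        W5
8    305    154        W1
2    218    120        W2
1    348     81        W2
3    422     64        W1
5    184     54        W4
4     35     32        W3
6    419     20        W5
take first 7 rows:
   stock  price warehouse
0    136    184        W3
7     55    164        W5
8    305    154        W1
2    218    120        W2
1    348     81        W2
3    422     64        W1
5    184     54        W4
group by warehouse, min of price:
warehouse
W1     64
W2     81
W3    184
W4     54
W5    164
Name: price, dtype: int64

W3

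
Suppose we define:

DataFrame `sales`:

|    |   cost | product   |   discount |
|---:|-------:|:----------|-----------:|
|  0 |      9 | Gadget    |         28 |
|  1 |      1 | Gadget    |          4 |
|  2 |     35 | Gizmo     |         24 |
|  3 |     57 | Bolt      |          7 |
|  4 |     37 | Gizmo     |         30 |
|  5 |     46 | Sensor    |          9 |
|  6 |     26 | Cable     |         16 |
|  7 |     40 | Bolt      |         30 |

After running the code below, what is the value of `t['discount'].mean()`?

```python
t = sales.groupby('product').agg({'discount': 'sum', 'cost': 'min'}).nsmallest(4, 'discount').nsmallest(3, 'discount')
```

19.0

group by product: sum(discount), min(cost):
         discount  cost
product                
Bolt           37    40
Cable          16    26
Gadget         32     1
Gizmo          54    35
Sensor          9    46
take 4 rows with smallest discount:
         discount  cost
product                
Sensor          9    46
Cable          16    26
Gadget         32     1
Bolt           37    40
take 3 rows with smallest discount:
         discount  cost
product                
Sensor          9    46
Cable          16    26
Gadget         32     1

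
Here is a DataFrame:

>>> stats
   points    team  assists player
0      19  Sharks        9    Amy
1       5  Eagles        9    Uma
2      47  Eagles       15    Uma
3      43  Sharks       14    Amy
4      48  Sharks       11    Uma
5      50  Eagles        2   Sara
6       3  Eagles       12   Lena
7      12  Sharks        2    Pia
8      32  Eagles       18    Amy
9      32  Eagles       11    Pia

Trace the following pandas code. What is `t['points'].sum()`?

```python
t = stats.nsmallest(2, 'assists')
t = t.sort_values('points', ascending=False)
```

62

take 2 rows with smallest assists:
   points    team  assists player
5      50  Eagles        2   Sara
7      12  Sharks        2    Pia
sort by points descending:
   points    team  assists player
5      50  Eagles        2   Sara
7      12  Sharks        2    Pia
Finally, sum of column 'points' = 62.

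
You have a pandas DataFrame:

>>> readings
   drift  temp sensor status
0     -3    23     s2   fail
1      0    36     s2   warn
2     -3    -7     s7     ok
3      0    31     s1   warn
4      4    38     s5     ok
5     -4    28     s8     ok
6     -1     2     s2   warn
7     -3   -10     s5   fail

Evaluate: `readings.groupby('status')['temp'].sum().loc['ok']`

group by status, sum of temp:
status
fail    13
ok      59
warn    69
Name: temp, dtype: int64
value at index 'ok' → 59

59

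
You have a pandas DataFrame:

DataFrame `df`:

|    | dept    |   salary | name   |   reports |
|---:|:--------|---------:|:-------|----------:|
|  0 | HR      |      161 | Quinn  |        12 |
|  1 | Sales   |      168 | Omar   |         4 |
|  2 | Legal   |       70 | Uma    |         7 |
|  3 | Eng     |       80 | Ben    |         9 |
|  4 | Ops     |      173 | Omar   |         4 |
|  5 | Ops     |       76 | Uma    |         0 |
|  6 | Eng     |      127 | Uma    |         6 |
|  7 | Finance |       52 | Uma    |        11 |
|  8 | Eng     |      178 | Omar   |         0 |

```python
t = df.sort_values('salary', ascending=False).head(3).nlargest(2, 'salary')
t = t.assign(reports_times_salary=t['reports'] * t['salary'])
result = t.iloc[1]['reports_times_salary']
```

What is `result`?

sort by salary descending:
      dept  salary   name  reports
8      Eng     178   Omar        0
4      Ops     173   Omar        4
1    Sales     168   Omar        4
0       HR     161  Quinn       12
6      Eng     127    Uma        6
3      Eng      80    Ben        9
5      Ops      76    Uma        0
2    Legal      70    Uma        7
7  Finance      52    Uma       11
take first 3 rows:
    dept  salary  name  reports
8    Eng     178  Omar        0
4    Ops     173  Omar        4
1  Sales     168  Omar        4
take 2 rows with largest salary:
  dept  salary  name  reports
8  Eng     178  Omar        0
4  Ops     173  Omar        4
add column reports_times_salary = t['reports'] * t['salary']:
  dept  salary  name  reports  reports_times_salary
8  Eng     178  Omar        0                     0
4  Ops     173  Omar        4                   692

692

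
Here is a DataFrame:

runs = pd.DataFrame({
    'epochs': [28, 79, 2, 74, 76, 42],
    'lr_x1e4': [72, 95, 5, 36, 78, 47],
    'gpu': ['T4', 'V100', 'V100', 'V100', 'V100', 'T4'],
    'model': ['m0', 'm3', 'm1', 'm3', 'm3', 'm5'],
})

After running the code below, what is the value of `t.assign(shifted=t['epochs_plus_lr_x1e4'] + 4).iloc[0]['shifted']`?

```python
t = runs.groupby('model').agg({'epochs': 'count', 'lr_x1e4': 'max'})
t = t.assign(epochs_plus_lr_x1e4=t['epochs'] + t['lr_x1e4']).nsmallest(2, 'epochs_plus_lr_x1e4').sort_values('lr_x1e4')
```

10

group by model: count(epochs), max(lr_x1e4):
       epochs  lr_x1e4
model                 
m0          1       72
m1          1        5
m3          3       95
m5          1       47
add column epochs_plus_lr_x1e4 = t['epochs'] + t['lr_x1e4']:
       epochs  lr_x1e4  epochs_plus_lr_x1e4
model                                      
m0          1       72                   73
m1          1        5                    6
m3          3       95                   98
m5          1       47                   48
take 2 rows with smallest epochs_plus_lr_x1e4:
       epochs  lr_x1e4  epochs_plus_lr_x1e4
model                                      
m1          1        5                    6
m5          1       47                   48
sort by lr_x1e4:
       epochs  lr_x1e4  epochs_plus_lr_x1e4
model                                      
m1          1        5                    6
m5          1       47                   48
add column shifted = t['epochs_plus_lr_x1e4'] + 4:
       epochs  lr_x1e4  epochs_plus_lr_x1e4  shifted
model                                               
m1          1        5                    6       10
m5          1       47                   48       52
Hence 10.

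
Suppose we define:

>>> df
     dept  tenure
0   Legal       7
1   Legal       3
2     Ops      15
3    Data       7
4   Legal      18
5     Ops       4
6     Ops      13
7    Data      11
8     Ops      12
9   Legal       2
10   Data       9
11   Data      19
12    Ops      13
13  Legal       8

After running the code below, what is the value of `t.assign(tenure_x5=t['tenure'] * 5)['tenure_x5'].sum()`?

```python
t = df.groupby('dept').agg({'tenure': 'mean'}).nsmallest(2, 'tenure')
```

group by dept, mean of tenure:
       tenure
dept         
Data     11.5
Legal     7.6
Ops      11.4
take 2 rows with smallest tenure:
       tenure
dept         
Legal     7.6
Ops      11.4
add column tenure_x5 = t['tenure'] * 5:
       tenure  tenure_x5
dept                    
Legal     7.6       38.0
Ops      11.4       57.0

95.0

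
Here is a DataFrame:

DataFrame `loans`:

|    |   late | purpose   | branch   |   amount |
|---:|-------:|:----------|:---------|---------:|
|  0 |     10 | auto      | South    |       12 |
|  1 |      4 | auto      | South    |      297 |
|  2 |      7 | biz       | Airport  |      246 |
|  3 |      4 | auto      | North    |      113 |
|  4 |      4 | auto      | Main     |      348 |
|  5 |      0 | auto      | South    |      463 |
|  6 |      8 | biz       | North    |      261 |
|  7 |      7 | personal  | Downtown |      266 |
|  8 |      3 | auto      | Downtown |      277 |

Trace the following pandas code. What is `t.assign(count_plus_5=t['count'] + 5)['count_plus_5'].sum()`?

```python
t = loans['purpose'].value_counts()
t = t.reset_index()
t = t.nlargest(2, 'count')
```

value_counts of purpose:
purpose
auto        6
biz         2
personal    1
Name: count, dtype: int64
reset_index():
    purpose  count
0      auto      6
1       biz      2
2  personal      1
take 2 rows with largest count:
  purpose  count
0    auto      6
1     biz      2
add column count_plus_5 = t['count'] + 5:
  purpose  count  count_plus_5
0    auto      6            11
1     biz      2             7
sum of column 'count_plus_5' → 18

18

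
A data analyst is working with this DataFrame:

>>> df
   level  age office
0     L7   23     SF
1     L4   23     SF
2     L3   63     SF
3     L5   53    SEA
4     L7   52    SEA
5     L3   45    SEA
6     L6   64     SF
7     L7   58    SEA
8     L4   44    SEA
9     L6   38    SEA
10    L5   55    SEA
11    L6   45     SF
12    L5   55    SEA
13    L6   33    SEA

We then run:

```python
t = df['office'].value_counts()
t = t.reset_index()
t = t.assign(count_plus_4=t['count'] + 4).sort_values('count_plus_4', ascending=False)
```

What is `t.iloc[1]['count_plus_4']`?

value_counts of office:
office
SEA    9
SF     5
Name: count, dtype: int64
reset_index():
  office  count
0    SEA      9
1     SF      5
add column count_plus_4 = t['count'] + 4:
  office  count  count_plus_4
0    SEA      9            13
1     SF      5             9
sort by count_plus_4 descending:
  office  count  count_plus_4
0    SEA      9            13
1     SF      5             9
So iloc[1]['count_plus_4'] = 9.

9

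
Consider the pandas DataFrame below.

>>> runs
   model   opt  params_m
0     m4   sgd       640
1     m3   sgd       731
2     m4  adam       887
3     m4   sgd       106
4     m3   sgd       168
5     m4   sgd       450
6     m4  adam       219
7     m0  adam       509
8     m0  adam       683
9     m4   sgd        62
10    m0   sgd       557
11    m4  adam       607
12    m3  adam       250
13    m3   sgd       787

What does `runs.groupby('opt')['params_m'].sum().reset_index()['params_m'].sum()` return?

group by opt, sum of params_m:
opt
adam    3155
sgd     3501
Name: params_m, dtype: int64
reset_index():
    opt  params_m
0  adam      3155
1   sgd      3501
Taking the sum of column 'params_m' gives 6656.

6656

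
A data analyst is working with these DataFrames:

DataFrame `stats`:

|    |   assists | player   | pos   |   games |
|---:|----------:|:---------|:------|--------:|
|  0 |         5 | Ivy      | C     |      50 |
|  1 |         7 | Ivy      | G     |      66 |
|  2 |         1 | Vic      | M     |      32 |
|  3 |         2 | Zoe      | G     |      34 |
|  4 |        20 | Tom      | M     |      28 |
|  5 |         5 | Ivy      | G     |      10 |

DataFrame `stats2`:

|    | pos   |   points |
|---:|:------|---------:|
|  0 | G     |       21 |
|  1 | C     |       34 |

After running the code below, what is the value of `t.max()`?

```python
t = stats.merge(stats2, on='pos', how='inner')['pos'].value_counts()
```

merge on 'pos' (how='inner') → 4 rows:
   assists player pos  games  points
0        5    Ivy   C     50      34
1        7    Ivy   G     66      21
2        2    Zoe   G     34      21
3        5    Ivy   G     10      21
value_counts of pos:
pos
G    3
C    1
Name: count, dtype: int64
Hence 3.

3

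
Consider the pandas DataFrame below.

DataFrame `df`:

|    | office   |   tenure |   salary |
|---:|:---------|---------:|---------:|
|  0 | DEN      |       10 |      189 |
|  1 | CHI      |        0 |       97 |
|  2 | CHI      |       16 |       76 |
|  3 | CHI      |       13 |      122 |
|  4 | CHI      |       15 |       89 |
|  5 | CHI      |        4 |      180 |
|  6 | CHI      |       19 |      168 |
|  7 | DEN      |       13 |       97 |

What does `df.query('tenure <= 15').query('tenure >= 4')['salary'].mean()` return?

135.4

filter rows where tenure <= 15:
  office  tenure  salary
0    DEN      10     189
1    CHI       0      97
3    CHI      13     122
4    CHI      15      89
5    CHI       4     180
7    DEN      13      97
filter rows where tenure >= 4:
  office  tenure  salary
0    DEN      10     189
3    CHI      13     122
4    CHI      15      89
5    CHI       4     180
7    DEN      13      97
mean of column 'salary' → 135.4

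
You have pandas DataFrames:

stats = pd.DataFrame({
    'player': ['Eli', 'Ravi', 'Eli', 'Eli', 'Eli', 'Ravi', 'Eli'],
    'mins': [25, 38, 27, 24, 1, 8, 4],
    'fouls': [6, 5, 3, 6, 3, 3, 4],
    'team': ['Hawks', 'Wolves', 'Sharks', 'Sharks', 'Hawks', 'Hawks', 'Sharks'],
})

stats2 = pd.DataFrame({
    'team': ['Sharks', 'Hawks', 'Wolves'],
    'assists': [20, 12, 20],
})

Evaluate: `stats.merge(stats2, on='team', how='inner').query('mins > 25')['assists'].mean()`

merge on 'team' (how='inner') → 7 rows:
  player  mins  fouls    team  assists
0    Eli    25      6   Hawks       12
1   Ravi    38      5  Wolves       20
2    Eli    27      3  Sharks       20
3    Eli    24      6  Sharks       20
4    Eli     1      3   Hawks       12
5   Ravi     8      3   Hawks       12
6    Eli     4      4  Sharks       20
filter rows where mins > 25:
  player  mins  fouls    team  assists
1   Ravi    38      5  Wolves       20
2    Eli    27      3  Sharks       20
Hence 20.0.

20.0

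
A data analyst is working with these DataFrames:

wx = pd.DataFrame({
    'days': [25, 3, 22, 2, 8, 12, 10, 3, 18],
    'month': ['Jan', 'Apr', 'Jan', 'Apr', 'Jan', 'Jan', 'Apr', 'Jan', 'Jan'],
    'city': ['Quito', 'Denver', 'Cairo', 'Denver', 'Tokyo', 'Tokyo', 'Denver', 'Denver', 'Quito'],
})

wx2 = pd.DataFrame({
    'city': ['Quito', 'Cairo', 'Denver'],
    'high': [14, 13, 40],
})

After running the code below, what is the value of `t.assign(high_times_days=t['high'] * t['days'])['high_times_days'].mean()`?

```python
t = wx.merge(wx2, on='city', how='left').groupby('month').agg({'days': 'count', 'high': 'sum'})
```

423.0

merge on 'city' (how='left') → 9 rows:
   days month    city  high
0    25   Jan   Quito  14.0
1     3   Apr  Denver  40.0
2    22   Jan   Cairo  13.0
3     2   Apr  Denver  40.0
4     8   Jan   Tokyo   NaN
5    12   Jan   Tokyo   NaN
6    10   Apr  Denver  40.0
7     3   Jan  Denver  40.0
8    18   Jan   Quito  14.0
group by month: count(days), sum(high):
       days   high
month             
Apr       3  120.0
Jan       6   81.0
add column high_times_days = t['high'] * t['days']:
       days   high  high_times_days
month                              
Apr       3  120.0            360.0
Jan       6   81.0            486.0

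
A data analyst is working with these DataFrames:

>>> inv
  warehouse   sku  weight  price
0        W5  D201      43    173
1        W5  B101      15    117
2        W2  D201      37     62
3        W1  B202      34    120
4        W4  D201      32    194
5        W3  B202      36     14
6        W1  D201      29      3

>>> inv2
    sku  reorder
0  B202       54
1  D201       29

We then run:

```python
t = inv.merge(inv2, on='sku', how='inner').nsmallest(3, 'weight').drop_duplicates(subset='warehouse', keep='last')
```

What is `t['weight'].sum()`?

66

merge on 'sku' (how='inner') → 6 rows:
  warehouse   sku  weight  price  reorder
0        W5  D201      43    173       29
1        W2  D201      37     62       29
2        W1  B202      34    120       54
3        W4  D201      32    194       29
4        W3  B202      36     14       54
5        W1  D201      29      3       29
take 3 rows with smallest weight:
  warehouse   sku  weight  price  reorder
5        W1  D201      29      3       29
3        W4  D201      32    194       29
2        W1  B202      34    120       54
drop duplicate warehouse (keep=last):
  warehouse   sku  weight  price  reorder
3        W4  D201      32    194       29
2        W1  B202      34    120       54
Reading off the sum of column 'weight', we get 66.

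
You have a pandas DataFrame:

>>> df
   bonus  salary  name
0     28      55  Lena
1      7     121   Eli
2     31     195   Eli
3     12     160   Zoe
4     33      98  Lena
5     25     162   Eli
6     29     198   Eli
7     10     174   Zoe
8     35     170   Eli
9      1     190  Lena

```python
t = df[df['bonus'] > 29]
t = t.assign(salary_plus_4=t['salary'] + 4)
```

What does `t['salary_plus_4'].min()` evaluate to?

102

filter rows where bonus > 29:
   bonus  salary  name
2     31     195   Eli
4     33      98  Lena
8     35     170   Eli
add column salary_plus_4 = t['salary'] + 4:
   bonus  salary  name  salary_plus_4
2     31     195   Eli            199
4     33      98  Lena            102
8     35     170   Eli            174
So min() = 102.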